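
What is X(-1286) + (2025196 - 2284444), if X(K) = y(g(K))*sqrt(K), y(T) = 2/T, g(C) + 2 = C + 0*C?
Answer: -259248 - I*sqrt(1286)/644 ≈ -2.5925e+5 - 0.055685*I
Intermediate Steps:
g(C) = -2 + C (g(C) = -2 + (C + 0*C) = -2 + (C + 0) = -2 + C)
X(K) = 2*sqrt(K)/(-2 + K) (X(K) = (2/(-2 + K))*sqrt(K) = 2*sqrt(K)/(-2 + K))
X(-1286) + (2025196 - 2284444) = 2*sqrt(-1286)/(-2 - 1286) + (2025196 - 2284444) = 2*(I*sqrt(1286))/(-1288) - 259248 = 2*(I*sqrt(1286))*(-1/1288) - 259248 = -I*sqrt(1286)/644 - 259248 = -259248 - I*sqrt(1286)/644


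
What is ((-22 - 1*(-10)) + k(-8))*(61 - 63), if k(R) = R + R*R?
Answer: -88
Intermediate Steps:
k(R) = R + R²
((-22 - 1*(-10)) + k(-8))*(61 - 63) = ((-22 - 1*(-10)) - 8*(1 - 8))*(61 - 63) = ((-22 + 10) - 8*(-7))*(-2) = (-12 + 56)*(-2) = 44*(-2) = -88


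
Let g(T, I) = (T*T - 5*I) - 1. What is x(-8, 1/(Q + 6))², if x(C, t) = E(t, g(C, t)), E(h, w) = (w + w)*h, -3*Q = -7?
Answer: 3504384/15625 ≈ 224.28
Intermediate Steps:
Q = 7/3 (Q = -⅓*(-7) = 7/3 ≈ 2.3333)
g(T, I) = -1 + T² - 5*I (g(T, I) = (T² - 5*I) - 1 = -1 + T² - 5*I)
E(h, w) = 2*h*w (E(h, w) = (2*w)*h = 2*h*w)
x(C, t) = 2*t*(-1 + C² - 5*t)
x(-8, 1/(Q + 6))² = (2*(-1 + (-8)² - 5/(7/3 + 6))/(7/3 + 6))² = (2*(-1 + 64 - 5/25/3)/(25/3))² = (2*(3/25)*(-1 + 64 - 5*3/25))² = (2*(3/25)*(-1 + 64 - ⅗))² = (2*(3/25)*(312/5))² = (1872/125)² = 3504384/15625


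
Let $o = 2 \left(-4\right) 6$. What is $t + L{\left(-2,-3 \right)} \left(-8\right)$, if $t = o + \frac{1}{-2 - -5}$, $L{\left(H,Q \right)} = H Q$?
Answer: $- \frac{287}{3} \approx -95.667$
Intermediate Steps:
$o = -48$ ($o = \left(-8\right) 6 = -48$)
$t = - \frac{143}{3}$ ($t = -48 + \frac{1}{-2 - -5} = -48 + \frac{1}{-2 + 5} = -48 + \frac{1}{3} = - \frac{143}{3} \approx -47.667$)
$t + L{\left(-2,-3 \right)} \left(-8\right) = - \frac{143}{3} + \left(-2\right) \left(-3\right) \left(-8\right) = - \frac{143}{3} + 6 \left(-8\right) = - \frac{143}{3} - 48 = - \frac{287}{3}$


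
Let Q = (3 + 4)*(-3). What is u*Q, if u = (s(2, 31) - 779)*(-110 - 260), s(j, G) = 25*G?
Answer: -31080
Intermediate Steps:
u = 1480 (u = (25*31 - 779)*(-110 - 260) = (775 - 779)*(-370) = -4*(-370) = 1480)
Q = -21 (Q = 7*(-3) = -21)
u*Q = 1480*(-21) = -31080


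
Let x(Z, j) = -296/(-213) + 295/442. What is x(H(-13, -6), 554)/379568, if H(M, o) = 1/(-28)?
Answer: 193667/35734808928 ≈ 5.4196e-6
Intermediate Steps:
H(M, o) = -1/28
x(Z, j) = 193667/94146 (x(Z, j) = -296*(-1/213) + 295*(1/442) = 296/213 + 295/442 = 193667/94146)
x(H(-13, -6), 554)/379568 = (193667/94146)/379568 = (193667/94146)*(1/379568) = 193667/35734808928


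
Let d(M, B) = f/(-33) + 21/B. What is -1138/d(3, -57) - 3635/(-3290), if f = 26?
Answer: 470027183/477050 ≈ 985.28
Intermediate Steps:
d(M, B) = -26/33 + 21/B (d(M, B) = 26/(-33) + 21/B = 26*(-1/33) + 21/B = -26/33 + 21/B)
-1138/d(3, -57) - 3635/(-3290) = -1138/(-26/33 + 21/(-57)) - 3635/(-3290) = -1138/(-26/33 + 21*(-1/57)) - 3635*(-1/3290) = -1138/(-26/33 - 7/19) + 727/658 = -1138/(-725/627) + 727/658 = -1138*(-627/725) + 727/658 = 713526/725 + 727/658 = 470027183/477050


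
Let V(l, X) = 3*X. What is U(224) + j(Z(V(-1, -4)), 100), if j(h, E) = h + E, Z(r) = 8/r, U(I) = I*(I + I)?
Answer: 301354/3 ≈ 1.0045e+5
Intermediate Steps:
U(I) = 2*I² (U(I) = I*(2*I) = 2*I²)
j(h, E) = E + h
U(224) + j(Z(V(-1, -4)), 100) = 2*224² + (100 + 8/((3*(-4)))) = 2*50176 + (100 + 8/(-12)) = 100352 + (100 + 8*(-1/12)) = 100352 + (100 - ⅔) = 100352 + 298/3 = 301354/3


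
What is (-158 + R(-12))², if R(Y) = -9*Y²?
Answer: 2114116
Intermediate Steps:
(-158 + R(-12))² = (-158 - 9*(-12)²)² = (-158 - 9*144)² = (-158 - 1296)² = (-1454)² = 2114116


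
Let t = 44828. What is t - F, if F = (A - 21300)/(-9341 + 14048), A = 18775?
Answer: 211007921/4707 ≈ 44829.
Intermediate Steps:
F = -2525/4707 (F = (18775 - 21300)/(-9341 + 14048) = -2525/4707 ≈ -0.53644)
t - F = 44828 - 1*(-2525/4707) = 44828 + 2525/4707 = 211007921/4707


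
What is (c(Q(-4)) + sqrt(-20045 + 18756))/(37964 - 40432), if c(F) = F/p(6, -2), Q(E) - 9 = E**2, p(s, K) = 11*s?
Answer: -25/162888 - I*sqrt(1289)/2468 ≈ -0.00015348 - 0.014547*I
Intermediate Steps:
Q(E) = 9 + E**2
c(F) = F/66 (c(F) = F/((11*6)) = F/66)
(c(Q(-4)) + sqrt(-20045 + 18756))/(37964 - 40432) = ((9 + (-4)**2)/66 + sqrt(-20045 + 18756))/(37964 - 40432) = ((9 + 16)/66 + sqrt(-1289))/(-2468) = ((1/66)*25 + I*sqrt(1289))*(-1/2468) = (25/66 + I*sqrt(1289))*(-1/2468) = -25/162888 - I*sqrt(1289)/2468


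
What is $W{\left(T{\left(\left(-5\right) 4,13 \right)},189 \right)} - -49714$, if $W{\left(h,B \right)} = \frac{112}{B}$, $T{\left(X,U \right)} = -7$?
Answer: $\frac{1342294}{27} \approx 49715.0$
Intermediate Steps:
$W{\left(T{\left(\left(-5\right) 4,13 \right)},189 \right)} - -49714 = \frac{112}{189} - -49714 = 112 \cdot \frac{1}{189} + 49714 = \frac{16}{27} + 49714 = \frac{1342294}{27}$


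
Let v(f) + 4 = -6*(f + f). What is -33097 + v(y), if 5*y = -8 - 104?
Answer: -164161/5 ≈ -32832.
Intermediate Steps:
y = -112/5 (y = (-8 - 104)/5 = (⅕)*(-112) = -112/5 ≈ -22.400)
v(f) = -4 - 12*f (v(f) = -4 - 6*(f + f) = -4 - 12*f)
-33097 + v(y) = -33097 + (-4 - 12*(-112/5)) = -33097 + (-4 + 1344/5) = -33097 + 1324/5 = -164161/5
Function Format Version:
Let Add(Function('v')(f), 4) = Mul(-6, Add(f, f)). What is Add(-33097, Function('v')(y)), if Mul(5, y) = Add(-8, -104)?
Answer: Rational(-164161, 5) ≈ -32832.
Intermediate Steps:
y = Rational(-112, 5) (y = Mul(Rational(1, 5), Add(-8, -104)) = Mul(Rational(1, 5), -112) = Rational(-112, 5) ≈ -22.400)
Function('v')(f) = Add(-4, Mul(-12, f)) (Function('v')(f) = Add(-4, Mul(-6, Add(f, f))) = Add(-4, Mul(-6, Mul(2, f))) = Add(-4, Mul(-12, f)))
Add(-33097, Function('v')(y)) = Add(-33097, Add(-4, Mul(-12, Rational(-112, 5)))) = Add(-33097, Add(-4, Rational(1344, 5))) = Add(-33097, Rational(1324, 5)) = Rational(-164161, 5)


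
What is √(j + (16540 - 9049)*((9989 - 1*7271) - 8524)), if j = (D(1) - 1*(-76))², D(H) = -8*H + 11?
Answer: I*√43486505 ≈ 6594.4*I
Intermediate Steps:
D(H) = 11 - 8*H
j = 6241 (j = ((11 - 8*1) - 1*(-76))² = ((11 - 8) + 76)² = (3 + 76)² = 79² = 6241)
√(j + (16540 - 9049)*((9989 - 1*7271) - 8524)) = √(6241 + (16540 - 9049)*((9989 - 1*7271) - 8524)) = √(6241 + 7491*((9989 - 7271) - 8524)) = √(6241 + 7491*(2718 - 8524)) = √(6241 + 7491*(-5806)) = √(6241 - 43492746) = √(-43486505) = I*√43486505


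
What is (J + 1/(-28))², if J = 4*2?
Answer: 49729/784 ≈ 63.430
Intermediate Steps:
J = 8
(J + 1/(-28))² = (8 + 1/(-28))² = (8 - 1/28)² = (223/28)² = 49729/784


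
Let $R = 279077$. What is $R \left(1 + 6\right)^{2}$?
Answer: $13674773$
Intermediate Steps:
$R \left(1 + 6\right)^{2} = 279077 \left(1 + 6\right)^{2} = 279077 \cdot 7^{2} = 279077 \cdot 49 = 13674773$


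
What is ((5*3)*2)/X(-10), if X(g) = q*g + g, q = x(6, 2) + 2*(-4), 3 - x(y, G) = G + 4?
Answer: 3/10 ≈ 0.30000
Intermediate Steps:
x(y, G) = -1 - G (x(y, G) = 3 - (G + 4) = 3 - (4 + G) = 3 + (-4 - G) = -1 - G)
q = -11 (q = (-1 - 1*2) + 2*(-4) = (-1 - 2) - 8 = -3 - 8 = -11)
X(g) = -10*g (X(g) = -11*g + g = -10*g)
((5*3)*2)/X(-10) = ((5*3)*2)/((-10*(-10))) = (15*2)/100 = 30*(1/100) = 3/10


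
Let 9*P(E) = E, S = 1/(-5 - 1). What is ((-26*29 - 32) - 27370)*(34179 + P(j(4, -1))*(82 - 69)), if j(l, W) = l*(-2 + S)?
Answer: -25973769220/27 ≈ -9.6199e+8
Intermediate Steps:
S = -1/6 (S = 1/(-6) = -1/6 ≈ -0.16667)
j(l, W) = -13*l/6 (j(l, W) = l*(-2 - 1/6) = l*(-13/6) = -13*l/6)
P(E) = E/9
((-26*29 - 32) - 27370)*(34179 + P(j(4, -1))*(82 - 69)) = ((-26*29 - 32) - 27370)*(34179 + ((-13/6*4)/9)*(82 - 69)) = ((-754 - 32) - 27370)*(34179 + ((1/9)*(-26/3))*13) = (-786 - 27370)*(34179 - 26/27*13) = -28156*(34179 - 338/27) = -28156*922495/27 = -25973769220/27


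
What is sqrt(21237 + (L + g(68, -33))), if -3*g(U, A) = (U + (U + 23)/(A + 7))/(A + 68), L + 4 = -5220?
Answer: sqrt(78460690)/70 ≈ 126.54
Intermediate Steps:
L = -5224 (L = -4 - 5220 = -5224)
g(U, A) = -(U + (23 + U)/(7 + A))/(3*(68 + A)) (g(U, A) = -(U + (U + 23)/(A + 7))/(3*(A + 68)) = -(U + (23 + U)/(7 + A))/(3*(68 + A)))
sqrt(21237 + (L + g(68, -33))) = sqrt(21237 + (-5224 + (-23 - 8*68 - 1*(-33)*68)/(3*(476 + (-33)**2 + 75*(-33))))) = sqrt(21237 + (-5224 + (-23 - 544 + 2244)/(3*(476 + 1089 - 2475)))) = sqrt(21237 + (-5224 + (1/3)*1677/(-910))) = sqrt(21237 + (-5224 + (1/3)*(-1/910)*1677)) = sqrt(21237 + (-5224 - 43/70)) = sqrt(21237 - 365723/70) = sqrt(1120867/70) = sqrt(78460690)/70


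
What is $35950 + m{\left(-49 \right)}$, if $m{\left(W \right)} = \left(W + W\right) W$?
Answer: $40752$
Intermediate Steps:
$m{\left(W \right)} = 2 W^{2}$ ($m{\left(W \right)} = 2 W W = 2 W^{2}$)
$35950 + m{\left(-49 \right)} = 35950 + 2 \left(-49\right)^{2} = 35950 + 2 \cdot 2401 = 35950 + 4802 = 40752$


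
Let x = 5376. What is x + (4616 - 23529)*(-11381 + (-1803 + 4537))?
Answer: 163546087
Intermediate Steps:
x + (4616 - 23529)*(-11381 + (-1803 + 4537)) = 5376 + (4616 - 23529)*(-11381 + (-1803 + 4537)) = 5376 - 18913*(-11381 + 2734) = 5376 - 18913*(-8647) = 5376 + 163540711 = 163546087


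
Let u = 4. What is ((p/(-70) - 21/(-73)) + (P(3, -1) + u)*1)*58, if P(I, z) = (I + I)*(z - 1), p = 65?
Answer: -256099/511 ≈ -501.17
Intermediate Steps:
P(I, z) = 2*I*(-1 + z) (P(I, z) = (2*I)*(-1 + z) = 2*I*(-1 + z))
((p/(-70) - 21/(-73)) + (P(3, -1) + u)*1)*58 = ((65/(-70) - 21/(-73)) + (2*3*(-1 - 1) + 4)*1)*58 = ((65*(-1/70) - 21*(-1/73)) + (2*3*(-2) + 4)*1)*58 = ((-13/14 + 21/73) + (-12 + 4)*1)*58 = (-655/1022 - 8*1)*58 = (-655/1022 - 8)*58 = -8831/1022*58 = -256099/511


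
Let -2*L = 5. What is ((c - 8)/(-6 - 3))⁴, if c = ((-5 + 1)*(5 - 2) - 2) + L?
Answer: 5764801/104976 ≈ 54.915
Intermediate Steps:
L = -5/2 (L = -½*5 = -5/2 ≈ -2.5000)
c = -33/2 (c = ((-5 + 1)*(5 - 2) - 2) - 5/2 = (-4*3 - 2) - 5/2 = (-12 - 2) - 5/2 = -14 - 5/2 = -33/2 ≈ -16.500)
((c - 8)/(-6 - 3))⁴ = ((-33/2 - 8)/(-6 - 3))⁴ = (-49/2/(-9))⁴ = (-49/2*(-⅑))⁴ = (49/18)⁴ = 5764801/104976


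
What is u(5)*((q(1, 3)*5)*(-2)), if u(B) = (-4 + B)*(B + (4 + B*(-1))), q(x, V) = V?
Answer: -120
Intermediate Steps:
u(B) = -16 + 4*B (u(B) = (-4 + B)*(B + (4 - B)) = (-4 + B)*4 = -16 + 4*B)
u(5)*((q(1, 3)*5)*(-2)) = (-16 + 4*5)*((3*5)*(-2)) = (-16 + 20)*(15*(-2)) = 4*(-30) = -120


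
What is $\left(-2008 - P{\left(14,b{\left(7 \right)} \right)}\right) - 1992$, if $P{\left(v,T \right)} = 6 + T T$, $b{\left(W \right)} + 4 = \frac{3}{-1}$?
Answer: $-4055$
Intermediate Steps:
$b{\left(W \right)} = -7$ ($b{\left(W \right)} = -4 + \frac{3}{-1} = -4 + 3 \left(-1\right) = -4 - 3 = -7$)
$P{\left(v,T \right)} = 6 + T^{2}$
$\left(-2008 - P{\left(14,b{\left(7 \right)} \right)}\right) - 1992 = \left(-2008 - \left(6 + \left(-7\right)^{2}\right)\right) - 1992 = \left(-2008 - \left(6 + 49\right)\right) - 1992 = \left(-2008 - 55\right) - 1992 = -2063 - 1992 = -4055$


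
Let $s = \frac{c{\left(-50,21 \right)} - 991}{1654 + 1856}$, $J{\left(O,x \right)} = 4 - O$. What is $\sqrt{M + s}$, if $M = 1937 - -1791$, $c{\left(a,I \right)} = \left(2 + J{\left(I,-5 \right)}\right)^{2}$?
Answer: $\frac{\sqrt{1275740115}}{585} \approx 61.056$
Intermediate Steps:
$c{\left(a,I \right)} = \left(6 - I\right)^{2}$ ($c{\left(a,I \right)} = \left(2 - \left(-4 + I\right)\right)^{2} = \left(6 - I\right)^{2}$)
$s = - \frac{383}{1755}$ ($s = \frac{\left(-6 + 21\right)^{2} - 991}{1654 + 1856} = \frac{15^{2} - 991}{3510} = \left(225 - 991\right) \frac{1}{3510} = \left(-766\right) \frac{1}{3510} = - \frac{383}{1755} \approx -0.21823$)
$M = 3728$ ($M = 1937 + 1791 = 3728$)
$\sqrt{M + s} = \sqrt{3728 - \frac{383}{1755}} = \sqrt{\frac{6542257}{1755}} = \frac{\sqrt{1275740115}}{585}$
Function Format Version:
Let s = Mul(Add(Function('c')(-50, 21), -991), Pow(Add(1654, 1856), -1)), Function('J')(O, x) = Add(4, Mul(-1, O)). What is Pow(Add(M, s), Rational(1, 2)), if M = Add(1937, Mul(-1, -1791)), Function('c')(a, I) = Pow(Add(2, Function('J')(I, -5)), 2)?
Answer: Mul(Rational(1, 585), Pow(1275740115, Rational(1, 2))) ≈ 61.056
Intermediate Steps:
Function('c')(a, I) = Pow(Add(6, Mul(-1, I)), 2) (Function('c')(a, I) = Pow(Add(2, Add(4, Mul(-1, I))), 2) = Pow(Add(6, Mul(-1, I)), 2))
s = Rational(-383, 1755) (s = Mul(Add(Pow(Add(-6, 21), 2), -991), Pow(Add(1654, 1856), -1)) = Mul(Add(Pow(15, 2), -991), Pow(3510, -1)) = Mul(Add(225, -991), Rational(1, 3510)) = Mul(-766, Rational(1, 3510)) = Rational(-383, 1755) ≈ -0.21823)
M = 3728 (M = Add(1937, 1791) = 3728)
Pow(Add(M, s), Rational(1, 2)) = Pow(Add(3728, Rational(-383, 1755)), Rational(1, 2)) = Pow(Rational(6542257, 1755), Rational(1, 2)) = Mul(Rational(1, 585), Pow(1275740115, Rational(1, 2)))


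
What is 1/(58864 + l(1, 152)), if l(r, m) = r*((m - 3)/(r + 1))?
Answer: 2/117877 ≈ 1.6967e-5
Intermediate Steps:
l(r, m) = r*(-3 + m)/(1 + r) (l(r, m) = r*((-3 + m)/(1 + r)) = r*(-3 + m)/(1 + r))
1/(58864 + l(1, 152)) = 1/(58864 + 1*(-3 + 152)/(1 + 1)) = 1/(58864 + 1*149/2) = 1/(58864 + 1*(½)*149) = 1/(58864 + 149/2) = 1/(117877/2) = 2/117877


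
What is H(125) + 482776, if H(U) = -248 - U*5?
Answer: 481903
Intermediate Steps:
H(U) = -248 - 5*U
H(125) + 482776 = (-248 - 5*125) + 482776 = (-248 - 625) + 482776 = -873 + 482776 = 481903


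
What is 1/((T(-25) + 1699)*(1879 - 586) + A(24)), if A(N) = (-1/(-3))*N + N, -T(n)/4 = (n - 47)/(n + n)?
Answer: 25/54734783 ≈ 4.5675e-7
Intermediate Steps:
T(n) = -2*(-47 + n)/n (T(n) = -4*(n - 47)/(n + n) = -4*(-47 + n)/(2*n) = -4*(-47 + n)*1/(2*n) = -2*(-47 + n)/n)
A(N) = 4*N/3 (A(N) = (-1*(-⅓))*N + N = N/3 + N = 4*N/3)
1/((T(-25) + 1699)*(1879 - 586) + A(24)) = 1/(((-2 + 94/(-25)) + 1699)*(1879 - 586) + (4/3)*24) = 1/(((-2 + 94*(-1/25)) + 1699)*1293 + 32) = 1/(((-2 - 94/25) + 1699)*1293 + 32) = 1/((-144/25 + 1699)*1293 + 32) = 1/((42331/25)*1293 + 32) = 1/(54733983/25 + 32) = 1/(54734783/25) = 25/54734783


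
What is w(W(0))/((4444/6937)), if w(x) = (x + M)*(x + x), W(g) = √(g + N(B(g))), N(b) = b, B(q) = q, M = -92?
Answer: 0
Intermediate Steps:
W(g) = √2*√g (W(g) = √(g + g) = √(2*g) = √2*√g)
w(x) = 2*x*(-92 + x) (w(x) = (x - 92)*(x + x) = (-92 + x)*(2*x) = 2*x*(-92 + x))
w(W(0))/((4444/6937)) = (2*(√2*√0)*(-92 + √2*√0))/((4444/6937)) = (2*(√2*0)*(-92 + √2*0))/((4444*(1/6937))) = (2*0*(-92 + 0))/(4444/6937) = (2*0*(-92))*(6937/4444) = 0*(6937/4444) = 0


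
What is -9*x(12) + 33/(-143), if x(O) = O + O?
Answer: -2811/13 ≈ -216.23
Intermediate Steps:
x(O) = 2*O
-9*x(12) + 33/(-143) = -18*12 + 33/(-143) = -9*24 + 33*(-1/143) = -216 - 3/13 = -2811/13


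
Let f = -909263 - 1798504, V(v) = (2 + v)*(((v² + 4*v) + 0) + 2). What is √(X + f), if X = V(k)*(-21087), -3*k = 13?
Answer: I*√2538290 ≈ 1593.2*I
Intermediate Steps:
k = -13/3 (k = -⅓*13 = -13/3 ≈ -4.3333)
V(v) = (2 + v)*(2 + v² + 4*v) (V(v) = (2 + v)*((v² + 4*v) + 2) = (2 + v)*(2 + v² + 4*v))
X = 169477 (X = (4 + (-13/3)³ + 6*(-13/3)² + 10*(-13/3))*(-21087) = (4 - 2197/27 + 6*(169/9) - 130/3)*(-21087) = (4 - 2197/27 + 338/3 - 130/3)*(-21087) = -217/27*(-21087) = 169477)
f = -2707767
√(X + f) = √(169477 - 2707767) = √(-2538290) = I*√2538290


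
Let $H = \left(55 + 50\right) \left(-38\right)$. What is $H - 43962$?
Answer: $-47952$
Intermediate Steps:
$H = -3990$ ($H = 105 \left(-38\right) = -3990$)
$H - 43962 = -3990 - 43962 = -47952$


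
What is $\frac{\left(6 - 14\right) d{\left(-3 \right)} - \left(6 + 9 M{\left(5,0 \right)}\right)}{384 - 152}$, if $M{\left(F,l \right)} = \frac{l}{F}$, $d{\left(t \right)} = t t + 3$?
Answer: $- \frac{51}{116} \approx -0.43966$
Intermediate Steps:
$d{\left(t \right)} = 3 + t^{2}$ ($d{\left(t \right)} = t^{2} + 3 = 3 + t^{2}$)
$\frac{\left(6 - 14\right) d{\left(-3 \right)} - \left(6 + 9 M{\left(5,0 \right)}\right)}{384 - 152} = \frac{\left(6 - 14\right) \left(3 + \left(-3\right)^{2}\right) - \left(6 + 9 \cdot \frac{0}{5}\right)}{384 - 152} = \frac{- 8 \left(3 + 9\right) - \left(6 + 9 \cdot 0 \cdot \frac{1}{5}\right)}{232} = \left(\left(-8\right) 12 - 6\right) \frac{1}{232} = \left(-96 + \left(-6 + 0\right)\right) \frac{1}{232} = \left(-96 - 6\right) \frac{1}{232} = \left(-102\right) \frac{1}{232} = - \frac{51}{116}$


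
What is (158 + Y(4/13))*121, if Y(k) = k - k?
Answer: 19118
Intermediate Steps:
Y(k) = 0
(158 + Y(4/13))*121 = (158 + 0)*121 = 158*121 = 19118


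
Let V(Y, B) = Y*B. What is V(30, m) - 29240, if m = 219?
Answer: -22670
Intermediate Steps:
V(Y, B) = B*Y
V(30, m) - 29240 = 219*30 - 29240 = 6570 - 29240 = -22670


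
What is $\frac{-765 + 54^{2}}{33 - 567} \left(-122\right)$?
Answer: $\frac{43737}{89} \approx 491.43$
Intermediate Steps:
$\frac{-765 + 54^{2}}{33 - 567} \left(-122\right) = \frac{-765 + 2916}{-534} \left(-122\right) = 2151 \left(- \frac{1}{534}\right) \left(-122\right) = \left(- \frac{717}{178}\right) \left(-122\right) = \frac{43737}{89}$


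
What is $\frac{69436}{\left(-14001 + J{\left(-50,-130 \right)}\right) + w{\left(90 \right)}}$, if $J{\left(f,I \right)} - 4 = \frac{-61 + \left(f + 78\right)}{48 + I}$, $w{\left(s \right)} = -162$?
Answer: $- \frac{5693752}{1161005} \approx -4.9042$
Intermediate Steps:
$J{\left(f,I \right)} = 4 + \frac{17 + f}{48 + I}$ ($J{\left(f,I \right)} = 4 + \frac{-61 + \left(f + 78\right)}{48 + I} = 4 + \frac{-61 + \left(78 + f\right)}{48 + I} = 4 + \frac{17 + f}{48 + I}$)
$\frac{69436}{\left(-14001 + J{\left(-50,-130 \right)}\right) + w{\left(90 \right)}} = \frac{69436}{\left(-14001 + \frac{209 - 50 + 4 \left(-130\right)}{48 - 130}\right) - 162} = \frac{69436}{\left(-14001 + \frac{209 - 50 - 520}{-82}\right) - 162} = \frac{69436}{\left(-14001 - - \frac{361}{82}\right) - 162} = \frac{69436}{\left(-14001 + \frac{361}{82}\right) - 162} = \frac{69436}{- \frac{1147721}{82} - 162} = \frac{69436}{- \frac{1161005}{82}} = 69436 \left(- \frac{82}{1161005}\right) = - \frac{5693752}{1161005}$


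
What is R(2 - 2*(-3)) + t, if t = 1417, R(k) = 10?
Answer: 1427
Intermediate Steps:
R(2 - 2*(-3)) + t = 10 + 1417 = 1427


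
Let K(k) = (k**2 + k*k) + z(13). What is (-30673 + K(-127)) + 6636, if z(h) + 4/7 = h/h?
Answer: 57550/7 ≈ 8221.4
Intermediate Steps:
z(h) = 3/7 (z(h) = -4/7 + h/h = -4/7 + 1 = 3/7)
K(k) = 3/7 + 2*k**2 (K(k) = (k**2 + k*k) + 3/7 = (k**2 + k**2) + 3/7 = 2*k**2 + 3/7 = 3/7 + 2*k**2)
(-30673 + K(-127)) + 6636 = (-30673 + (3/7 + 2*(-127)**2)) + 6636 = (-30673 + (3/7 + 2*16129)) + 6636 = (-30673 + (3/7 + 32258)) + 6636 = (-30673 + 225809/7) + 6636 = 11098/7 + 6636 = 57550/7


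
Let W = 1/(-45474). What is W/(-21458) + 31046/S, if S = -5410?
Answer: -15147049888411/2639487853860 ≈ -5.7386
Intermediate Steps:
W = -1/45474 ≈ -2.1991e-5
W/(-21458) + 31046/S = -1/45474/(-21458) + 31046/(-5410) = -1/45474*(-1/21458) + 31046*(-1/5410) = 1/975781092 - 15523/2705 = -15147049888411/2639487853860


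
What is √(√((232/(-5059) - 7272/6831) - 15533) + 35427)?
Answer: √(522332787519274347 + 3839781*I*√229033652186254773)/3839781 ≈ 188.22 + 0.33109*I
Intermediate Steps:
√(√((232/(-5059) - 7272/6831) - 15533) + 35427) = √(√((232*(-1/5059) - 7272*1/6831) - 15533) + 35427) = √(√((-232/5059 - 808/759) - 15533) + 35427) = √(√(-4263760/3839781 - 15533) + 35427) = √(√(-59647582033/3839781) + 35427) = √(I*√229033652186254773/3839781 + 35427) = √(35427 + I*√229033652186254773/3839781)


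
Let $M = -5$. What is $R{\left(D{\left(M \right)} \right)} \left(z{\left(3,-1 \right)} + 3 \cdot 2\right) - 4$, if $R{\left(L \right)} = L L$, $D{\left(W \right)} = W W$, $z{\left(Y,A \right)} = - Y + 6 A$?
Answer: $-1879$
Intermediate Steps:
$D{\left(W \right)} = W^{2}$
$R{\left(L \right)} = L^{2}$
$R{\left(D{\left(M \right)} \right)} \left(z{\left(3,-1 \right)} + 3 \cdot 2\right) - 4 = \left(\left(-5\right)^{2}\right)^{2} \left(\left(\left(-1\right) 3 + 6 \left(-1\right)\right) + 3 \cdot 2\right) - 4 = 25^{2} \left(\left(-3 - 6\right) + 6\right) - 4 = 625 \left(-9 + 6\right) - 4 = 625 \left(-3\right) - 4 = -1875 - 4 = -1879$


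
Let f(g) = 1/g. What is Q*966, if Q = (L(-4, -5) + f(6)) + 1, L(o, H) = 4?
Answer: 4991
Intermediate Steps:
Q = 31/6 (Q = (4 + 1/6) + 1 = 25/6 + 1 = 31/6 ≈ 5.1667)
Q*966 = (31/6)*966 = 4991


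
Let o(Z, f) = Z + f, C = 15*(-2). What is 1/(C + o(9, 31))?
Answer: ⅒ ≈ 0.10000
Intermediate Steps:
C = -30
1/(C + o(9, 31)) = 1/(-30 + (9 + 31)) = 1/(-30 + 40) = 1/10 = ⅒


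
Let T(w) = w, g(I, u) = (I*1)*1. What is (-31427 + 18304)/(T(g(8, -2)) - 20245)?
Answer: 13123/20237 ≈ 0.64847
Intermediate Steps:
g(I, u) = I (g(I, u) = I*1 = I)
(-31427 + 18304)/(T(g(8, -2)) - 20245) = (-31427 + 18304)/(8 - 20245) = -13123/(-20237) = -13123*(-1/20237) = 13123/20237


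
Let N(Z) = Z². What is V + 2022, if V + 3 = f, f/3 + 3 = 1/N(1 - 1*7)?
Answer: 24121/12 ≈ 2010.1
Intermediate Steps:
f = -107/12 (f = -9 + 3/((1 - 1*7)²) = -9 + 3/((1 - 7)²) = -9 + 3/((-6)²) = -9 + 3/36 = -9 + 3*(1/36) = -9 + 1/12 = -107/12 ≈ -8.9167)
V = -143/12 (V = -3 - 107/12 = -143/12 ≈ -11.917)
V + 2022 = -143/12 + 2022 = 24121/12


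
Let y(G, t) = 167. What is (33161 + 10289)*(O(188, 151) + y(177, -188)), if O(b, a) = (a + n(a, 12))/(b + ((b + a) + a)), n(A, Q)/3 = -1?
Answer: 2463050150/339 ≈ 7.2656e+6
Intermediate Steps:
n(A, Q) = -3 (n(A, Q) = 3*(-1) = -3)
O(b, a) = (-3 + a)/(2*a + 2*b) (O(b, a) = (a - 3)/(b + ((b + a) + a)) = (-3 + a)/(b + ((a + b) + a)) = (-3 + a)/(b + (b + 2*a)) = (-3 + a)/(2*a + 2*b))
(33161 + 10289)*(O(188, 151) + y(177, -188)) = (33161 + 10289)*((-3 + 151)/(2*(151 + 188)) + 167) = 43450*((½)*148/339 + 167) = 43450*((½)*(1/339)*148 + 167) = 43450*(74/339 + 167) = 43450*(56687/339) = 2463050150/339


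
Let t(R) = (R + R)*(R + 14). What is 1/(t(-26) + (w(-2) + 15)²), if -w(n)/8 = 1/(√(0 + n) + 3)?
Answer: (-7*I + 6*√2)/(-5287*I + 4854*√2) ≈ 0.0012688 - 4.2497e-5*I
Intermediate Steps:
t(R) = 2*R*(14 + R) (t(R) = (2*R)*(14 + R) = 2*R*(14 + R))
w(n) = -8/(3 + √n) (w(n) = -8/(√(0 + n) + 3) = -8/(√n + 3) = -8/(3 + √n))
1/(t(-26) + (w(-2) + 15)²) = 1/(2*(-26)*(14 - 26) + (-8/(3 + √(-2)) + 15)²) = 1/(2*(-26)*(-12) + (-8/(3 + I*√2) + 15)²) = 1/(624 + (15 - 8/(3 + I*√2))²)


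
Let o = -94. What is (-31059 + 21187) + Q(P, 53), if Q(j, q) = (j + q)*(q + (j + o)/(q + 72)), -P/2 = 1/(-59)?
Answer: -3089853301/435125 ≈ -7101.1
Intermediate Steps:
P = 2/59 (P = -2/(-59) = -2*(-1/59) = 2/59 ≈ 0.033898)
Q(j, q) = (j + q)*(q + (-94 + j)/(72 + q)) (Q(j, q) = (j + q)*(q + (j - 94)/(q + 72)) = (j + q)*(q + (-94 + j)/(72 + q)))
(-31059 + 21187) + Q(P, 53) = (-31059 + 21187) + ((2/59)**2 + 53**3 - 94*2/59 - 94*53 + 72*53**2 + (2/59)*53**2 + 73*(2/59)*53)/(72 + 53) = -9872 + (4/3481 + 148877 - 188/59 - 4982 + 72*2809 + (2/59)*2809 + 7738/59)/125 = -9872 + (4/3481 + 148877 - 188/59 - 4982 + 202248 + 5618/59 + 7738/59)/125 = -9872 + (1/125)*(1205700699/3481) = -9872 + 1205700699/435125 = -3089853301/435125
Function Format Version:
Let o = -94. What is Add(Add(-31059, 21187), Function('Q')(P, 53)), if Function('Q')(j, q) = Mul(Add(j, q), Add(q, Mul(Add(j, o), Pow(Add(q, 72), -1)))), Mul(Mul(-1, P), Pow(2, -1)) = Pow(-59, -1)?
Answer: Rational(-3089853301, 435125) ≈ -7101.1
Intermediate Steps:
P = Rational(2, 59) (P = Mul(-2, Pow(-59, -1)) = Mul(-2, Rational(-1, 59)) = Rational(2, 59) ≈ 0.033898)
Function('Q')(j, q) = Mul(Add(j, q), Add(q, Mul(Pow(Add(72, q), -1), Add(-94, j)))) (Function('Q')(j, q) = Mul(Add(j, q), Add(q, Mul(Add(j, -94), Pow(Add(q, 72), -1)))) = Mul(Add(j, q), Add(q, Mul(Add(-94, j), Pow(Add(72, q), -1)))) = Mul(Add(j, q), Add(q, Mul(Pow(Add(72, q), -1), Add(-94, j)))))
Add(Add(-31059, 21187), Function('Q')(P, 53)) = Add(Add(-31059, 21187), Mul(Pow(Add(72, 53), -1), Add(Pow(Rational(2, 59), 2), Pow(53, 3), Mul(-94, Rational(2, 59)), Mul(-94, 53), Mul(72, Pow(53, 2)), Mul(Rational(2, 59), Pow(53, 2)), Mul(73, Rational(2, 59), 53)))) = Add(-9872, Mul(Pow(125, -1), Add(Rational(4, 3481), 148877, Rational(-188, 59), -4982, Mul(72, 2809), Mul(Rational(2, 59), 2809), Rational(7738, 59)))) = Add(-9872, Mul(Rational(1, 125), Add(Rational(4, 3481), 148877, Rational(-188, 59), -4982, 202248, Rational(5618, 59), Rational(7738, 59)))) = Add(-9872, Mul(Rational(1, 125), Rational(1205700699, 3481))) = Add(-9872, Rational(1205700699, 435125)) = Rational(-3089853301, 435125)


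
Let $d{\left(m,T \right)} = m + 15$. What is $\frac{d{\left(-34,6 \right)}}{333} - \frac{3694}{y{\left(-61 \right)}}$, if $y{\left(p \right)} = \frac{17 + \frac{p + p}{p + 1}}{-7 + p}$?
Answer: $\frac{2509397231}{190143} \approx 13197.0$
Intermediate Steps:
$d{\left(m,T \right)} = 15 + m$
$y{\left(p \right)} = \frac{17 + \frac{2 p}{1 + p}}{-7 + p}$
$\frac{d{\left(-34,6 \right)}}{333} - \frac{3694}{y{\left(-61 \right)}} = \frac{15 - 34}{333} - \frac{3694}{\frac{1}{-7 + \left(-61\right)^{2} - -366} \left(17 + 19 \left(-61\right)\right)} = \left(-19\right) \frac{1}{333} - \frac{3694}{\frac{1}{-7 + 3721 + 366} \left(17 - 1159\right)} = - \frac{19}{333} - \frac{3694}{\frac{1}{4080} \left(-1142\right)} = - \frac{19}{333} - \frac{3694}{- \frac{571}{2040}} = - \frac{19}{333} - - \frac{7535760}{571} = - \frac{19}{333} + \frac{7535760}{571} = \frac{2509397231}{190143}$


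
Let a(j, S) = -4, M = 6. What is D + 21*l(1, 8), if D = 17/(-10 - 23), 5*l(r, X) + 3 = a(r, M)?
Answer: -4936/165 ≈ -29.915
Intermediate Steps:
l(r, X) = -7/5 (l(r, X) = -⅗ + (⅕)*(-4) = -⅗ - ⅘ = -7/5)
D = -17/33 (D = 17/(-33) = 17*(-1/33) = -17/33 ≈ -0.51515)
D + 21*l(1, 8) = -17/33 + 21*(-7/5) = -17/33 - 147/5 = -4936/165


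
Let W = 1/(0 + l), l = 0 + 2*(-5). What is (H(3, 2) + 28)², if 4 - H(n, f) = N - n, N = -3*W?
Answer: 120409/100 ≈ 1204.1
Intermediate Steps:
l = -10 (l = 0 - 10 = -10)
W = -⅒ (W = 1/(0 - 10) = 1/(-10) = -⅒ ≈ -0.10000)
N = 3/10 (N = -3*(-⅒) = 3/10 ≈ 0.30000)
H(n, f) = 37/10 + n (H(n, f) = 4 - (3/10 - n) = 4 + (-3/10 + n) = 37/10 + n)
(H(3, 2) + 28)² = ((37/10 + 3) + 28)² = (67/10 + 28)² = (347/10)² = 120409/100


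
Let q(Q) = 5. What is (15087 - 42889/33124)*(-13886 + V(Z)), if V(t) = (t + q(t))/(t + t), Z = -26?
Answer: -51544012817407/246064 ≈ -2.0947e+8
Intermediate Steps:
V(t) = (5 + t)/(2*t) (V(t) = (t + 5)/(t + t) = (5 + t)/((2*t)) = (5 + t)*(1/(2*t)) = (5 + t)/(2*t))
(15087 - 42889/33124)*(-13886 + V(Z)) = (15087 - 42889/33124)*(-13886 + (1/2)*(5 - 26)/(-26)) = (15087 - 42889*1/33124)*(-13886 + (1/2)*(-1/26)*(-21)) = (15087 - 6127/4732)*(-13886 + 21/52) = (71385557/4732)*(-722051/52) = -51544012817407/246064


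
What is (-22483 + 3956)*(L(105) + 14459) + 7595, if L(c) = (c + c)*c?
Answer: -676394648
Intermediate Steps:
L(c) = 2*c**2 (L(c) = (2*c)*c = 2*c**2)
(-22483 + 3956)*(L(105) + 14459) + 7595 = (-22483 + 3956)*(2*105**2 + 14459) + 7595 = -18527*(2*11025 + 14459) + 7595 = -18527*(22050 + 14459) + 7595 = -18527*36509 + 7595 = -676402243 + 7595 = -676394648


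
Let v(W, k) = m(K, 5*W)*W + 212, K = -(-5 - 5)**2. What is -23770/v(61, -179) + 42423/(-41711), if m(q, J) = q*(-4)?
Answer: -1017792673/513295566 ≈ -1.9829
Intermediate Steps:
K = -100 (K = -1*(-10)**2 = -1*100 = -100)
m(q, J) = -4*q
v(W, k) = 212 + 400*W (v(W, k) = (-4*(-100))*W + 212 = 400*W + 212 = 212 + 400*W)
-23770/v(61, -179) + 42423/(-41711) = -23770/(212 + 400*61) + 42423/(-41711) = -23770/(212 + 24400) + 42423*(-1/41711) = -23770/24612 - 42423/41711 = -23770*1/24612 - 42423/41711 = -11885/12306 - 42423/41711 = -1017792673/513295566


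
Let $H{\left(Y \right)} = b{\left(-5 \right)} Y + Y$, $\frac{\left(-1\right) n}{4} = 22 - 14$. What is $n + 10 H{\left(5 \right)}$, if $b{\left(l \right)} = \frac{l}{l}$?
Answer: $68$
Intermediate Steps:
$n = -32$ ($n = - 4 \left(22 - 14\right) = \left(-4\right) 8 = -32$)
$b{\left(l \right)} = 1$
$H{\left(Y \right)} = 2 Y$ ($H{\left(Y \right)} = 1 Y + Y = Y + Y = 2 Y$)
$n + 10 H{\left(5 \right)} = -32 + 10 \cdot 2 \cdot 5 = -32 + 10 \cdot 10 = -32 + 100 = 68$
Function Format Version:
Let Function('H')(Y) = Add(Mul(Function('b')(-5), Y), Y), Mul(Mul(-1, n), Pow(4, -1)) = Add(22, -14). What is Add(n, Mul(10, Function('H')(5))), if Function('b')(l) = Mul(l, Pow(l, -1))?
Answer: 68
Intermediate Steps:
n = -32 (n = Mul(-4, Add(22, -14)) = Mul(-4, 8) = -32)
Function('b')(l) = 1
Function('H')(Y) = Mul(2, Y) (Function('H')(Y) = Add(Mul(1, Y), Y) = Add(Y, Y) = Mul(2, Y))
Add(n, Mul(10, Function('H')(5))) = Add(-32, Mul(10, Mul(2, 5))) = Add(-32, Mul(10, 10)) = Add(-32, 100) = 68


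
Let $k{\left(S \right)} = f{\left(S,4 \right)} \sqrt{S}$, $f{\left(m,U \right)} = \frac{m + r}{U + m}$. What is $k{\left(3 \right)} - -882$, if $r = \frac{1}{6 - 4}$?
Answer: $882 + \frac{\sqrt{3}}{2} \approx 882.87$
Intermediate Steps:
$r = \frac{1}{2} \approx 0.5$
$f{\left(m,U \right)} = \frac{\frac{1}{2} + m}{U + m}$ ($f{\left(m,U \right)} = \frac{m + \frac{1}{2}}{U + m} = \frac{\frac{1}{2} + m}{U + m}$)
$k{\left(S \right)} = \frac{\sqrt{S} \left(\frac{1}{2} + S\right)}{4 + S}$ ($k{\left(S \right)} = \frac{\frac{1}{2} + S}{4 + S} \sqrt{S} = \frac{\sqrt{S} \left(\frac{1}{2} + S\right)}{4 + S}$)
$k{\left(3 \right)} - -882 = \frac{\sqrt{3} \left(\frac{1}{2} + 3\right)}{4 + 3} - -882 = \sqrt{3} \cdot \frac{1}{7} \cdot \frac{7}{2} + 882 = \frac{\sqrt{3}}{2} + 882 = 882 + \frac{\sqrt{3}}{2}$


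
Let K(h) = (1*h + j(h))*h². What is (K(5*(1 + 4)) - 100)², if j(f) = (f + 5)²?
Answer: 334112900625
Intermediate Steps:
j(f) = (5 + f)²
K(h) = h²*(h + (5 + h)²) (K(h) = (1*h + (5 + h)²)*h² = (h + (5 + h)²)*h² = h²*(h + (5 + h)²))
(K(5*(1 + 4)) - 100)² = ((5*(1 + 4))²*(5*(1 + 4) + (5 + 5*(1 + 4))²) - 100)² = ((5*5)²*(5*5 + (5 + 5*5)²) - 100)² = (25²*(25 + (5 + 25)²) - 100)² = (625*(25 + 30²) - 100)² = (625*(25 + 900) - 100)² = (625*925 - 100)² = (578125 - 100)² = 578025² = 334112900625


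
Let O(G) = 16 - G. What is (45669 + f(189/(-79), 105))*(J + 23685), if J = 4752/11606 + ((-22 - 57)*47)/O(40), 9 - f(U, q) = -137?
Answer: 21731107479235/19896 ≈ 1.0922e+9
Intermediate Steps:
f(U, q) = 146 (f(U, q) = 9 - 1*(-137) = 9 + 137 = 146)
J = 21603563/139272 (J = 4752/11606 + ((-22 - 57)*47)/(16 - 1*40) = 4752*(1/11606) + (-79*47)/(16 - 40) = 2376/5803 - 3713/(-24) = 2376/5803 - 3713*(-1/24) = 2376/5803 + 3713/24 = 21603563/139272 ≈ 155.12)
(45669 + f(189/(-79), 105))*(J + 23685) = (45669 + 146)*(21603563/139272 + 23685) = 45815*(3320260883/139272) = 21731107479235/19896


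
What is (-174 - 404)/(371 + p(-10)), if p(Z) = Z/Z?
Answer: -289/186 ≈ -1.5538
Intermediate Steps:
p(Z) = 1
(-174 - 404)/(371 + p(-10)) = (-174 - 404)/(371 + 1) = -578/372 = -578*1/372 = -289/186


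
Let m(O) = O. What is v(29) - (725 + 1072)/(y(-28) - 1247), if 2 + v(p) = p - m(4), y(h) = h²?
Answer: 12446/463 ≈ 26.881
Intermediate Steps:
v(p) = -6 + p (v(p) = -2 + (p - 1*4) = -2 + (p - 4) = -2 + (-4 + p) = -6 + p)
v(29) - (725 + 1072)/(y(-28) - 1247) = (-6 + 29) - (725 + 1072)/((-28)² - 1247) = 23 - 1797/(784 - 1247) = 23 - 1797/(-463) = 23 - 1797*(-1)/463 = 23 - 1*(-1797/463) = 23 + 1797/463 = 12446/463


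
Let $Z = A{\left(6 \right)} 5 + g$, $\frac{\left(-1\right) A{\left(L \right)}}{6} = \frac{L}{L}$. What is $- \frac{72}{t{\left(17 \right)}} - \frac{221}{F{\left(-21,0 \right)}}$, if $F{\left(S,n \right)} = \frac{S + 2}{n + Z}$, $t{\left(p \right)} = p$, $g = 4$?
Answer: $- \frac{99050}{323} \approx -306.66$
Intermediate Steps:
$A{\left(L \right)} = -6$ ($A{\left(L \right)} = - 6 \frac{L}{L} = \left(-6\right) 1 = -6$)
$Z = -26$ ($Z = \left(-6\right) 5 + 4 = -30 + 4 = -26$)
$F{\left(S,n \right)} = \frac{2 + S}{-26 + n}$ ($F{\left(S,n \right)} = \frac{S + 2}{n - 26} = \frac{2 + S}{-26 + n}$)
$- \frac{72}{t{\left(17 \right)}} - \frac{221}{F{\left(-21,0 \right)}} = - \frac{72}{17} - \frac{221}{\frac{1}{-26 + 0} \left(2 - 21\right)} = \left(-72\right) \frac{1}{17} - \frac{221}{\frac{1}{-26} \left(-19\right)} = - \frac{72}{17} - \frac{221}{\left(- \frac{1}{26}\right) \left(-19\right)} = - \frac{72}{17} - \frac{221}{\frac{19}{26}} = - \frac{72}{17} - \frac{5746}{19} = - \frac{99050}{323}$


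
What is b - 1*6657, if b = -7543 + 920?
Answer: -13280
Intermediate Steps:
b = -6623
b - 1*6657 = -6623 - 1*6657 = -6623 - 6657 = -13280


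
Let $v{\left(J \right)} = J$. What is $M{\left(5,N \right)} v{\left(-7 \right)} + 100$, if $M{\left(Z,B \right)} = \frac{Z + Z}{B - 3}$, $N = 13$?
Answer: $93$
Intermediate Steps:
$M{\left(Z,B \right)} = \frac{2 Z}{-3 + B}$
$M{\left(5,N \right)} v{\left(-7 \right)} + 100 = 2 \cdot 5 \frac{1}{-3 + 13} \left(-7\right) + 100 = 2 \cdot 5 \cdot \frac{1}{10} \left(-7\right) + 100 = 1 \left(-7\right) + 100 = -7 + 100 = 93$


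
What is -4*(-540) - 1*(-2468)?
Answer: 4628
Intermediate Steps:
-4*(-540) - 1*(-2468) = 2160 + 2468 = 4628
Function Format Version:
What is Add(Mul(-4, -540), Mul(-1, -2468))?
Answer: 4628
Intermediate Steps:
Add(Mul(-4, -540), Mul(-1, -2468)) = Add(2160, 2468) = 4628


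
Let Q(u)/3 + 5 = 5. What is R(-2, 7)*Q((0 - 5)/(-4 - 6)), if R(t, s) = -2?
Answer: 0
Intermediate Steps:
Q(u) = 0 (Q(u) = -15 + 3*5 = -15 + 15 = 0)
R(-2, 7)*Q((0 - 5)/(-4 - 6)) = -2*0 = 0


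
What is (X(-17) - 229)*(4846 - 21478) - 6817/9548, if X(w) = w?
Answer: 39065367839/9548 ≈ 4.0915e+6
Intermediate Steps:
(X(-17) - 229)*(4846 - 21478) - 6817/9548 = (-17 - 229)*(4846 - 21478) - 6817/9548 = -246*(-16632) - 6817*1/9548 = 4091472 - 6817/9548 = 39065367839/9548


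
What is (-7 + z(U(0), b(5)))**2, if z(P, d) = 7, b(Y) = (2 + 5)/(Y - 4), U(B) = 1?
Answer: 0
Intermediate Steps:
b(Y) = 7/(-4 + Y)
(-7 + z(U(0), b(5)))**2 = (-7 + 7)**2 = 0**2 = 0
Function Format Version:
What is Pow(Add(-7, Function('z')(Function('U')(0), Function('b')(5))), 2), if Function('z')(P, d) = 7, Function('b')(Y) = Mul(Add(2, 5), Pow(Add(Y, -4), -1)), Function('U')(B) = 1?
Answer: 0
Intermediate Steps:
Function('b')(Y) = Mul(7, Pow(Add(-4, Y), -1))
Pow(Add(-7, Function('z')(Function('U')(0), Function('b')(5))), 2) = Pow(Add(-7, 7), 2) = Pow(0, 2) = 0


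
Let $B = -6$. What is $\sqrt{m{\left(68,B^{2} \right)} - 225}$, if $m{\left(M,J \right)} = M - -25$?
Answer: $2 i \sqrt{33} \approx 11.489 i$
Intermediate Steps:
$m{\left(M,J \right)} = 25 + M$ ($m{\left(M,J \right)} = M + 25 = 25 + M$)
$\sqrt{m{\left(68,B^{2} \right)} - 225} = \sqrt{\left(25 + 68\right) - 225} = \sqrt{93 - 225} = \sqrt{-132} = 2 i \sqrt{33}$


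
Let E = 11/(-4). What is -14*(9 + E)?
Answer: -175/2 ≈ -87.500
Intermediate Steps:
E = -11/4 (E = 11*(-¼) = -11/4 ≈ -2.7500)
-14*(9 + E) = -14*(9 - 11/4) = -14*25/4 = -175/2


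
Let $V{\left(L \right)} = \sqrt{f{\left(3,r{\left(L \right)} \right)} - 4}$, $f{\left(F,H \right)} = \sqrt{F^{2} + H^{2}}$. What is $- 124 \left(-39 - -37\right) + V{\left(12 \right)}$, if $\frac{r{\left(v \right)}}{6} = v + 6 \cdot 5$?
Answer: $248 + \sqrt{-4 + 3 \sqrt{7057}} \approx 263.75$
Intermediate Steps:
$r{\left(v \right)} = 180 + 6 v$ ($r{\left(v \right)} = 6 \left(v + 6 \cdot 5\right) = 6 \left(v + 30\right) = 6 \left(30 + v\right) = 180 + 6 v$)
$V{\left(L \right)} = \sqrt{-4 + \sqrt{9 + \left(180 + 6 L\right)^{2}}}$ ($V{\left(L \right)} = \sqrt{\sqrt{3^{2} + \left(180 + 6 L\right)^{2}} - 4} = \sqrt{\sqrt{9 + \left(180 + 6 L\right)^{2}} - 4} = \sqrt{-4 + \sqrt{9 + \left(180 + 6 L\right)^{2}}}$)
$- 124 \left(-39 - -37\right) + V{\left(12 \right)} = - 124 \left(-39 - -37\right) + \sqrt{-4 + 3 \sqrt{1 + 4 \left(30 + 12\right)^{2}}} = - 124 \left(-39 + 37\right) + \sqrt{-4 + 3 \sqrt{1 + 4 \cdot 42^{2}}} = \left(-124\right) \left(-2\right) + \sqrt{-4 + 3 \sqrt{1 + 4 \cdot 1764}} = 248 + \sqrt{-4 + 3 \sqrt{1 + 7056}} = 248 + \sqrt{-4 + 3 \sqrt{7057}}$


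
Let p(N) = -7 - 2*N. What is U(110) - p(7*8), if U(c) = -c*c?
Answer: -11981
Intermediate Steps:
U(c) = -c²
U(110) - p(7*8) = -1*110² - (-7 - 14*8) = -1*12100 - (-7 - 2*56) = -12100 - (-7 - 112) = -12100 - 1*(-119) = -12100 + 119 = -11981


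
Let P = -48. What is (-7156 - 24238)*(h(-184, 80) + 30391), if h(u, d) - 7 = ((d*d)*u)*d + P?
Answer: 2956613144100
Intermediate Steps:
h(u, d) = -41 + u*d³ (h(u, d) = 7 + (((d*d)*u)*d - 48) = 7 + ((d²*u)*d - 48) = 7 + ((u*d²)*d - 48) = 7 + (u*d³ - 48) = 7 + (-48 + u*d³) = -41 + u*d³)
(-7156 - 24238)*(h(-184, 80) + 30391) = (-7156 - 24238)*((-41 - 184*80³) + 30391) = -31394*((-41 - 184*512000) + 30391) = -31394*((-41 - 94208000) + 30391) = -31394*(-94208041 + 30391) = -31394*(-94177650) = 2956613144100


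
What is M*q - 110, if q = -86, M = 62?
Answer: -5442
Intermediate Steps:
M*q - 110 = 62*(-86) - 110 = -5332 - 110 = -5442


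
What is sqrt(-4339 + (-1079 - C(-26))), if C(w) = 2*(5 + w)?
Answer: 16*I*sqrt(21) ≈ 73.321*I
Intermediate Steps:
C(w) = 10 + 2*w
sqrt(-4339 + (-1079 - C(-26))) = sqrt(-4339 + (-1079 - (10 + 2*(-26)))) = sqrt(-4339 + (-1079 - (10 - 52))) = sqrt(-4339 + (-1079 - 1*(-42))) = sqrt(-4339 + (-1079 + 42)) = sqrt(-4339 - 1037) = sqrt(-5376) = 16*I*sqrt(21)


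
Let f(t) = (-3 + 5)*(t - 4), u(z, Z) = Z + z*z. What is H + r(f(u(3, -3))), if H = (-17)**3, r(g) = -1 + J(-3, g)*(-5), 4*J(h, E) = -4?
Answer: -4909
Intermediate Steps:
u(z, Z) = Z + z**2
J(h, E) = -1 (J(h, E) = (1/4)*(-4) = -1)
f(t) = -8 + 2*t (f(t) = 2*(-4 + t) = -8 + 2*t)
r(g) = 4 (r(g) = -1 - 1*(-5) = -1 + 5 = 4)
H = -4913
H + r(f(u(3, -3))) = -4913 + 4 = -4909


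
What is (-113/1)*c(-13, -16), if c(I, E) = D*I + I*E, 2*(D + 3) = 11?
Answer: -39663/2 ≈ -19832.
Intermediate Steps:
D = 5/2 (D = -3 + (½)*11 = -3 + 11/2 = 5/2 ≈ 2.5000)
c(I, E) = 5*I/2 + E*I (c(I, E) = 5*I/2 + I*E = 5*I/2 + E*I)
(-113/1)*c(-13, -16) = (-113/1)*((½)*(-13)*(5 + 2*(-16))) = (-113*1)*((½)*(-13)*(5 - 32)) = -113*(-13)*(-27)/2 = -113*351/2 = -39663/2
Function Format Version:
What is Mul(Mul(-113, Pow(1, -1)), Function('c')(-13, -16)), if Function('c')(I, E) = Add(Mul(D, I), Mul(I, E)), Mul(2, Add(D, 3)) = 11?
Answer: Rational(-39663, 2) ≈ -19832.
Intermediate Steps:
D = Rational(5, 2) (D = Add(-3, Mul(Rational(1, 2), 11)) = Add(-3, Rational(11, 2)) = Rational(5, 2) ≈ 2.5000)
Function('c')(I, E) = Add(Mul(Rational(5, 2), I), Mul(E, I)) (Function('c')(I, E) = Add(Mul(Rational(5, 2), I), Mul(I, E)) = Add(Mul(Rational(5, 2), I), Mul(E, I)))
Mul(Mul(-113, Pow(1, -1)), Function('c')(-13, -16)) = Mul(Mul(-113, Pow(1, -1)), Mul(Rational(1, 2), -13, Add(5, Mul(2, -16)))) = Mul(Mul(-113, 1), Mul(Rational(1, 2), -13, Add(5, -32))) = Mul(-113, Mul(Rational(1, 2), -13, -27)) = Mul(-113, Rational(351, 2)) = Rational(-39663, 2)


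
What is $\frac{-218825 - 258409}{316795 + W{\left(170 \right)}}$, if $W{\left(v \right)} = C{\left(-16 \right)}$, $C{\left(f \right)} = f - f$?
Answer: $- \frac{477234}{316795} \approx -1.5064$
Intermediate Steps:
$C{\left(f \right)} = 0$
$W{\left(v \right)} = 0$
$\frac{-218825 - 258409}{316795 + W{\left(170 \right)}} = \frac{-218825 - 258409}{316795 + 0} = - \frac{477234}{316795}$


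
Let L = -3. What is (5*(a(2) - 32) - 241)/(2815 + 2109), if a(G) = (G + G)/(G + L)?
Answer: -421/4924 ≈ -0.085500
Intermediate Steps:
a(G) = 2*G/(-3 + G) (a(G) = (G + G)/(G - 3) = (2*G)/(-3 + G) = 2*G/(-3 + G))
(5*(a(2) - 32) - 241)/(2815 + 2109) = (5*(2*2/(-3 + 2) - 32) - 241)/(2815 + 2109) = (5*(2*2/(-1) - 32) - 241)/4924 = (5*(2*2*(-1) - 32) - 241)*(1/4924) = (5*(-4 - 32) - 241)*(1/4924) = (5*(-36) - 241)*(1/4924) = (-180 - 241)*(1/4924) = -421*1/4924 = -421/4924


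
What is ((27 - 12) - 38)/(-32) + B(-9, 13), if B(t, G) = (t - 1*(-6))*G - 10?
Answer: -1545/32 ≈ -48.281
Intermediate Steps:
B(t, G) = -10 + G*(6 + t) (B(t, G) = (t + 6)*G - 10 = (6 + t)*G - 10 = G*(6 + t) - 10 = -10 + G*(6 + t))
((27 - 12) - 38)/(-32) + B(-9, 13) = ((27 - 12) - 38)/(-32) + (-10 + 6*13 + 13*(-9)) = (15 - 38)*(-1/32) + (-10 + 78 - 117) = -23*(-1/32) - 49 = 23/32 - 49 = -1545/32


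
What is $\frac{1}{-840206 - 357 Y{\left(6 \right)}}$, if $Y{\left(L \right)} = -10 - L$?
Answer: $- \frac{1}{834494} \approx -1.1983 \cdot 10^{-6}$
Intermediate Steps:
$\frac{1}{-840206 - 357 Y{\left(6 \right)}} = \frac{1}{-840206 - 357 \left(-10 - 6\right)} = \frac{1}{-840206 - -5712} = \frac{1}{-840206 + 5712} = \frac{1}{-834494} = - \frac{1}{834494}$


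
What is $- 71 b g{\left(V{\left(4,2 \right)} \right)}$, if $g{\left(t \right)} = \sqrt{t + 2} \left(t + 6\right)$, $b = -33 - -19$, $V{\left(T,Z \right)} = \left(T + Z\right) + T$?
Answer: $31808 \sqrt{3} \approx 55093.0$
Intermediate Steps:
$V{\left(T,Z \right)} = Z + 2 T$
$b = -14$ ($b = -33 + 19 = -14$)
$g{\left(t \right)} = \sqrt{2 + t} \left(6 + t\right)$
$- 71 b g{\left(V{\left(4,2 \right)} \right)} = \left(-71\right) \left(-14\right) \sqrt{2 + \left(2 + 2 \cdot 4\right)} \left(6 + \left(2 + 2 \cdot 4\right)\right) = 994 \sqrt{2 + \left(2 + 8\right)} \left(6 + \left(2 + 8\right)\right) = 994 \sqrt{2 + 10} \left(6 + 10\right) = 994 \sqrt{12} \cdot 16 = 994 \cdot 2 \sqrt{3} \cdot 16 = 994 \cdot 32 \sqrt{3} = 31808 \sqrt{3}$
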